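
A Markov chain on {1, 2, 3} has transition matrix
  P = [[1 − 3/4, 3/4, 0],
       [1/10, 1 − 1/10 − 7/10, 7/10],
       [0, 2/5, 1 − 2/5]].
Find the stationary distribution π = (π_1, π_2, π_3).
π = (8/173, 60/173, 105/173)

This is a birth-death chain on three states, which satisfies detailed balance: π_1 · P_{12} = π_2 · P_{21} and π_2 · P_{23} = π_3 · P_{32}.
From π_1 · 3/4 = π_2 · 1/10: π_2/π_1 = (3/4)/(1/10) = 15/2.
From π_2 · 7/10 = π_3 · 2/5: π_3/π_2 = (7/10)/(2/5) = 7/4.
Take π_1 proportional to 1; then unnormalized π = (1, 15/2, 105/8). Normalize by dividing by the sum 173/8:
  π = (8/173, 60/173, 105/173).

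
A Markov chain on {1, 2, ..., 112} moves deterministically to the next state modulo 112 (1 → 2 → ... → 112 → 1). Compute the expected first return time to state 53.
E[T_53 | X_0 = 53] = 112

The chain cycles deterministically, so starting at state 53 it returns in exactly 112 steps. Equivalently, the stationary distribution is uniform π_j = 1/112 for every state j, so by Kac's formula E[T_53] = 1/π_53 = 112.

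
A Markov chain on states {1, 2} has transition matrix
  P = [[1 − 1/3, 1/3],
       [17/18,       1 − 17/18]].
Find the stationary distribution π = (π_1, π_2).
π_1 = 17/23, π_2 = 6/23

Solve πP = π with π_1 + π_2 = 1. From πP = π: π_1 · (1 − 1/3) + π_2 · 17/18 = π_1 ⇒ π_2 · 17/18 = π_1 · 1/3 ⇒ π_2/π_1 = (1/3)/(17/18) = 6/17. Together with π_1 + π_2 = 1:
  π_1 = (17/18)/(1/3 + 17/18) = (17/18)/(23/18) = 17/23,
  π_2 = (1/3)/(1/3 + 17/18) = (1/3)/(23/18) = 6/23.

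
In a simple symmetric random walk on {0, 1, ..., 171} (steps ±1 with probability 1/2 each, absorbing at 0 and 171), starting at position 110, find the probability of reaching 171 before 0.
P(hit 171 before 0) = 110/171

Let u_k = P(hit 171 before 0 | start at k). Then u_0 = 0, u_171 = 1, and u_k = u_{k-1}/2 + u_{k+1}/2 for 1 ≤ k ≤ 170. This harmonic recurrence is solved by u_k = k/171, giving u_110 = 110/171.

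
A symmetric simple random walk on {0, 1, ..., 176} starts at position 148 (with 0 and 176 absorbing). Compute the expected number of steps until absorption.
E[τ | X_0 = 148] = 4144

Let v_k = E[τ | X_0 = k]. Boundary: v_0 = v_176 = 0. Recurrence: v_k = 1 + (v_{k-1} + v_{k+1})/2 for 1 ≤ k ≤ 175. The particular solution to v_k − (v_{k-1} + v_{k+1})/2 = 1 is v_k = −k^2. Adding homogeneous solution A + B k and matching boundaries gives v_k = k (176 − k). Substituting k = 148: v_148 = 148 · 28 = 4144.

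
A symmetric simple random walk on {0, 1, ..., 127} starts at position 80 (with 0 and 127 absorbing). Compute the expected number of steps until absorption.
E[τ | X_0 = 80] = 3760

Let v_k = E[τ | X_0 = k]. Boundary: v_0 = v_127 = 0. Recurrence: v_k = 1 + (v_{k-1} + v_{k+1})/2 for 1 ≤ k ≤ 126. The particular solution to v_k − (v_{k-1} + v_{k+1})/2 = 1 is v_k = −k^2. Adding homogeneous solution A + B k and matching boundaries gives v_k = k (127 − k). Substituting k = 80: v_80 = 80 · 47 = 3760.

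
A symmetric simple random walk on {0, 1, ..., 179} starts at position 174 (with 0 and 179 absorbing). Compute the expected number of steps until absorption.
E[τ | X_0 = 174] = 870

Let v_k = E[τ | X_0 = k]. Boundary: v_0 = v_179 = 0. Recurrence: v_k = 1 + (v_{k-1} + v_{k+1})/2 for 1 ≤ k ≤ 178. The particular solution to v_k − (v_{k-1} + v_{k+1})/2 = 1 is v_k = −k^2. Adding homogeneous solution A + B k and matching boundaries gives v_k = k (179 − k). Substituting k = 174: v_174 = 174 · 5 = 870.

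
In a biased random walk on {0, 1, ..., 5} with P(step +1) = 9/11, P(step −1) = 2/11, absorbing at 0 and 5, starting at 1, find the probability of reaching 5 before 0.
P(hit 5 before 0) = (1 − (2/9)^1) / (1 − (2/9)^5) = 6561/8431

Let u_k denote P(reach 5 before 0 | start at k). Boundary: u_0 = 0, u_5 = 1. Recurrence: u_k = 9/11·u_{k+1} + 2/11·u_{k-1} for 1 ≤ k ≤ 4. Try u_k = A + B·r^k with r = q/p = (2/11)/(9/11) = 2/9. Substitution satisfies the recurrence; boundary conditions give:
  u_k = (1 − r^k) / (1 − r^N) = (1 − (2/9)^1) / (1 − (2/9)^5) = 6561/8431.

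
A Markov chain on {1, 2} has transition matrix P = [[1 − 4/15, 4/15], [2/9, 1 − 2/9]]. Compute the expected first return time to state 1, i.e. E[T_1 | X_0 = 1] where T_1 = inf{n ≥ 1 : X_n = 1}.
E[T_1 | X_0 = 1] = 1/π_1 = 11/5

For an irreducible recurrent Markov chain with stationary distribution π, E[T_i | X_0 = i] = 1/π_i (Kac's formula). Here π_1 = (2/9)/(4/15 + 2/9) = (2/9)/(22/45) = 5/11, so E[T_1 | X_0 = 1] = 1/π_1 = (4/15 + 2/9)/(2/9) = (22/45)/(2/9) = 11/5.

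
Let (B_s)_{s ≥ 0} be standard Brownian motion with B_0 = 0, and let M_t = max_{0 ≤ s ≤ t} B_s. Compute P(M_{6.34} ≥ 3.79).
P(M_{6.34} ≥ 3.79) = 2·P(B_{6.34} ≥ 3.79) = 2(1 − Φ(3.79/√6.34)) ≈ 0.1323

By the reflection principle for Brownian motion, P(M_t ≥ a) = 2 · P(B_t ≥ a) for a ≥ 0. Since B_t ~ N(0, t), P(B_t ≥ 3.79) = 1 − Φ(3.79/√t) = 1 − Φ(3.79/√6.34) = 1 − Φ(1.5052). So
  P(M_{6.34} ≥ 3.79) = 2(1 − Φ(1.5052)) ≈ 0.1323.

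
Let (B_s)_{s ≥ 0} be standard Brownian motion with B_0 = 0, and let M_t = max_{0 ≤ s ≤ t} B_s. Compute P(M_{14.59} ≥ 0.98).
P(M_{14.59} ≥ 0.98) = 2·P(B_{14.59} ≥ 0.98) = 2(1 − Φ(0.98/√14.59)) ≈ 0.7975

By the reflection principle for Brownian motion, P(M_t ≥ a) = 2 · P(B_t ≥ a) for a ≥ 0. Since B_t ~ N(0, t), P(B_t ≥ 0.98) = 1 − Φ(0.98/√t) = 1 − Φ(0.98/√14.59) = 1 − Φ(0.2566). So
  P(M_{14.59} ≥ 0.98) = 2(1 − Φ(0.2566)) ≈ 0.7975.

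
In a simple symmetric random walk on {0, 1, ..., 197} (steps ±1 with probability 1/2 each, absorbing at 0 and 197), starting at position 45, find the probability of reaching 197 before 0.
P(hit 197 before 0) = 45/197

Let u_k = P(hit 197 before 0 | start at k). Then u_0 = 0, u_197 = 1, and u_k = u_{k-1}/2 + u_{k+1}/2 for 1 ≤ k ≤ 196. This harmonic recurrence is solved by u_k = k/197, giving u_45 = 45/197.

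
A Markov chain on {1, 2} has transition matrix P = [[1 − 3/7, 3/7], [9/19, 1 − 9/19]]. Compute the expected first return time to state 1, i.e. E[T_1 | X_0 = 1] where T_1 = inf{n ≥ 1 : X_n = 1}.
E[T_1 | X_0 = 1] = 1/π_1 = 40/21

For an irreducible recurrent Markov chain with stationary distribution π, E[T_i | X_0 = i] = 1/π_i (Kac's formula). Here π_1 = (9/19)/(3/7 + 9/19) = (9/19)/(120/133) = 21/40, so E[T_1 | X_0 = 1] = 1/π_1 = (3/7 + 9/19)/(9/19) = (120/133)/(9/19) = 40/21.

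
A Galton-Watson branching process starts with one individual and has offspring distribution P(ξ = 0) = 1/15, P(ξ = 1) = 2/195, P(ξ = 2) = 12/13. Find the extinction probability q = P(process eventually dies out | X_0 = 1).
q = 13/180

The pgf is f(s) = 1/15 + 2/195·s + 12/13·s². The extinction probability q is the smallest fixed point of f in [0, 1]. Setting s = f(s):
  12/13·s² + (2/195 − 1)·s + 1/15 = 0
  12/13·s² − (1/15 + 12/13)·s + 1/15 = 0
which factors as (s − 1)·(12/13·s − 1/15) = 0, giving roots s = 1 and s = (1/15)/(12/13) = 13/180.
Mean offspring μ = 2/195 + 2·12/13 = 362/195 > 1 (supercritical), so q < 1. The extinction probability is the smaller root: q = (1/15)/(12/13) = 13/180.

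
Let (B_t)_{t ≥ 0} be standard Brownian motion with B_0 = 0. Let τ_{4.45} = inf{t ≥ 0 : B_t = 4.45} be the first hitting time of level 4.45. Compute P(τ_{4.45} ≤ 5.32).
P(τ_{4.45} ≤ 5.32) = 2(1 − Φ(4.45/√5.32)) = 2(1 − Φ(1.9293)) ≈ 0.0537

By the reflection principle for standard BM, P(τ_b ≤ t) = 2 · P(B_t ≥ b). Since B_t ~ N(0, t), P(B_t ≥ 4.45) = 1 − Φ(4.45/√t) = 1 − Φ(4.45/√5.32) = 1 − Φ(1.9293) ≈ 0.02685. Doubling: P(τ_{4.45} ≤ 5.32) ≈ 2 · 0.02685 = 0.05370 ≈ 0.0537.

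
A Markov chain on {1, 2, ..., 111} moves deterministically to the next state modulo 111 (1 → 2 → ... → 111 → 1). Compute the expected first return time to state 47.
E[T_47 | X_0 = 47] = 111

The chain cycles deterministically, so starting at state 47 it returns in exactly 111 steps. Equivalently, the stationary distribution is uniform π_j = 1/111 for every state j, so by Kac's formula E[T_47] = 1/π_47 = 111.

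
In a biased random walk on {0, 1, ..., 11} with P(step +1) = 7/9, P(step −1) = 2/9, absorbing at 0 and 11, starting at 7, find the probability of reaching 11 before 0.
P(hit 11 before 0) = (1 − (2/7)^7) / (1 − (2/7)^11) = 395403883/395464939

Let u_k denote P(reach 11 before 0 | start at k). Boundary: u_0 = 0, u_11 = 1. Recurrence: u_k = 7/9·u_{k+1} + 2/9·u_{k-1} for 1 ≤ k ≤ 10. Try u_k = A + B·r^k with r = q/p = (2/9)/(7/9) = 2/7. Substitution satisfies the recurrence; boundary conditions give:
  u_k = (1 − r^k) / (1 − r^N) = (1 − (2/7)^7) / (1 − (2/7)^11) = 395403883/395464939.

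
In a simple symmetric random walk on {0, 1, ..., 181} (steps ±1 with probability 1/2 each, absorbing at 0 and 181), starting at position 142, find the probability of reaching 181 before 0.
P(hit 181 before 0) = 142/181

Let u_k = P(hit 181 before 0 | start at k). Then u_0 = 0, u_181 = 1, and u_k = u_{k-1}/2 + u_{k+1}/2 for 1 ≤ k ≤ 180. This harmonic recurrence is solved by u_k = k/181, giving u_142 = 142/181.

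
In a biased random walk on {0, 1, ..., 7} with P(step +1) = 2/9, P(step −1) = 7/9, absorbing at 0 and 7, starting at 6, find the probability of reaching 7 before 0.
P(hit 7 before 0) = (1 − (7/2)^6) / (1 − (7/2)^7) = 47034/164683

Let u_k denote P(reach 7 before 0 | start at k). Boundary: u_0 = 0, u_7 = 1. Recurrence: u_k = 2/9·u_{k+1} + 7/9·u_{k-1} for 1 ≤ k ≤ 6. Try u_k = A + B·r^k with r = q/p = (7/9)/(2/9) = 7/2. Substitution satisfies the recurrence; boundary conditions give:
  u_k = (1 − r^k) / (1 − r^N) = (1 − (7/2)^6) / (1 − (7/2)^7) = 47034/164683.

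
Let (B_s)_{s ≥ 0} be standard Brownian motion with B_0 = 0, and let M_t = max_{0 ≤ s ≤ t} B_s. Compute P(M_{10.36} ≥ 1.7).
P(M_{10.36} ≥ 1.7) = 2·P(B_{10.36} ≥ 1.7) = 2(1 − Φ(1.7/√10.36)) ≈ 0.5974

By the reflection principle for Brownian motion, P(M_t ≥ a) = 2 · P(B_t ≥ a) for a ≥ 0. Since B_t ~ N(0, t), P(B_t ≥ 1.7) = 1 − Φ(1.7/√t) = 1 − Φ(1.7/√10.36) = 1 − Φ(0.5282). So
  P(M_{10.36} ≥ 1.7) = 2(1 − Φ(0.5282)) ≈ 0.5974.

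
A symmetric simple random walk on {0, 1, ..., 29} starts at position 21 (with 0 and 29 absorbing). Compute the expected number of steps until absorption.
E[τ | X_0 = 21] = 168

Let v_k = E[τ | X_0 = k]. Boundary: v_0 = v_29 = 0. Recurrence: v_k = 1 + (v_{k-1} + v_{k+1})/2 for 1 ≤ k ≤ 28. The particular solution to v_k − (v_{k-1} + v_{k+1})/2 = 1 is v_k = −k^2. Adding homogeneous solution A + B k and matching boundaries gives v_k = k (29 − k). Substituting k = 21: v_21 = 21 · 8 = 168.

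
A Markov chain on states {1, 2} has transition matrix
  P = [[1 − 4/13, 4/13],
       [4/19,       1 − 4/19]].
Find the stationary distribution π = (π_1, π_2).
π_1 = 13/32, π_2 = 19/32

Solve πP = π with π_1 + π_2 = 1. From πP = π: π_1 · (1 − 4/13) + π_2 · 4/19 = π_1 ⇒ π_2 · 4/19 = π_1 · 4/13 ⇒ π_2/π_1 = (4/13)/(4/19) = 19/13. Together with π_1 + π_2 = 1:
  π_1 = (4/19)/(4/13 + 4/19) = (4/19)/(128/247) = 13/32,
  π_2 = (4/13)/(4/13 + 4/19) = (4/13)/(128/247) = 19/32.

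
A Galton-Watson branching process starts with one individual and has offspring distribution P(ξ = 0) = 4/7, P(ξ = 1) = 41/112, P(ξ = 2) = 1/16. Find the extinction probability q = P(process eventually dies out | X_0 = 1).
q = 1

Mean offspring μ = 0·4/7 + 1·41/112 + 2·1/16 = 55/112 ≤ 1. For μ ≤ 1 with offspring not concentrated at 1, the Galton-Watson process goes extinct almost surely, so q = 1.
(Algebraic check: The pgf is f(s) = 4/7 + 41/112·s + 1/16·s². The extinction probability q is the smallest fixed point of f in [0, 1]. Setting s = f(s):
  1/16·s² + (41/112 − 1)·s + 4/7 = 0
  1/16·s² − (4/7 + 1/16)·s + 4/7 = 0
which factors as (s − 1)·(1/16·s − 4/7) = 0, giving roots s = 1 and s = (4/7)/(1/16) = 64/7. Since 64/7 ≥ 1, the smallest root in [0, 1] is s = 1.)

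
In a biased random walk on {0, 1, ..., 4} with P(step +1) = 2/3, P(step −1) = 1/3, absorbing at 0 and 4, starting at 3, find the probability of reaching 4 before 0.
P(hit 4 before 0) = (1 − (1/2)^3) / (1 − (1/2)^4) = 14/15

Let u_k denote P(reach 4 before 0 | start at k). Boundary: u_0 = 0, u_4 = 1. Recurrence: u_k = 2/3·u_{k+1} + 1/3·u_{k-1} for 1 ≤ k ≤ 3. Try u_k = A + B·r^k with r = q/p = (1/3)/(2/3) = 1/2. Substitution satisfies the recurrence; boundary conditions give:
  u_k = (1 − r^k) / (1 − r^N) = (1 − (1/2)^3) / (1 − (1/2)^4) = 14/15.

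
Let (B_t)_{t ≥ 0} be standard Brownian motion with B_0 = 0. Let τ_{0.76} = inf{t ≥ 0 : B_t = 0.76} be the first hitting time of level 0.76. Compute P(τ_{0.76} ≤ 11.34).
P(τ_{0.76} ≤ 11.34) = 2(1 − Φ(0.76/√11.34)) = 2(1 − Φ(0.2257)) ≈ 0.8214

By the reflection principle for standard BM, P(τ_b ≤ t) = 2 · P(B_t ≥ b). Since B_t ~ N(0, t), P(B_t ≥ 0.76) = 1 − Φ(0.76/√t) = 1 − Φ(0.76/√11.34) = 1 − Φ(0.2257) ≈ 0.41072. Doubling: P(τ_{0.76} ≤ 11.34) ≈ 2 · 0.41072 = 0.82144 ≈ 0.8214.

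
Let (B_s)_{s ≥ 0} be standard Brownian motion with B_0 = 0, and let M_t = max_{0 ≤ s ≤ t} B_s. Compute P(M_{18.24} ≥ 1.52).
P(M_{18.24} ≥ 1.52) = 2·P(B_{18.24} ≥ 1.52) = 2(1 − Φ(1.52/√18.24)) ≈ 0.7219

By the reflection principle for Brownian motion, P(M_t ≥ a) = 2 · P(B_t ≥ a) for a ≥ 0. Since B_t ~ N(0, t), P(B_t ≥ 1.52) = 1 − Φ(1.52/√t) = 1 − Φ(1.52/√18.24) = 1 − Φ(0.3559). So
  P(M_{18.24} ≥ 1.52) = 2(1 − Φ(0.3559)) ≈ 0.7219.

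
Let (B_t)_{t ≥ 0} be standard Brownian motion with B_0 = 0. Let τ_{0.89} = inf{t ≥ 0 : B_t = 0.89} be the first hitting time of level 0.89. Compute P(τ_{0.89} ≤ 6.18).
P(τ_{0.89} ≤ 6.18) = 2(1 − Φ(0.89/√6.18)) = 2(1 − Φ(0.3580)) ≈ 0.7203

By the reflection principle for standard BM, P(τ_b ≤ t) = 2 · P(B_t ≥ b). Since B_t ~ N(0, t), P(B_t ≥ 0.89) = 1 − Φ(0.89/√t) = 1 − Φ(0.89/√6.18) = 1 − Φ(0.3580) ≈ 0.36017. Doubling: P(τ_{0.89} ≤ 6.18) ≈ 2 · 0.36017 = 0.72034 ≈ 0.7203.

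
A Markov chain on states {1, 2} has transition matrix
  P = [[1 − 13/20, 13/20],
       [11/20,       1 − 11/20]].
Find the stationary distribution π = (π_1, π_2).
π_1 = 11/24, π_2 = 13/24

Solve πP = π with π_1 + π_2 = 1. From πP = π: π_1 · (1 − 13/20) + π_2 · 11/20 = π_1 ⇒ π_2 · 11/20 = π_1 · 13/20 ⇒ π_2/π_1 = (13/20)/(11/20) = 13/11. Together with π_1 + π_2 = 1:
  π_1 = (11/20)/(13/20 + 11/20) = (11/20)/(6/5) = 11/24,
  π_2 = (13/20)/(13/20 + 11/20) = (13/20)/(6/5) = 13/24.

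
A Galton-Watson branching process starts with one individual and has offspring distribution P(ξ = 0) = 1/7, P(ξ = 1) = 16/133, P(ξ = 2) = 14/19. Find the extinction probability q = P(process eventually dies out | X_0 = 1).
q = 19/98

The pgf is f(s) = 1/7 + 16/133·s + 14/19·s². The extinction probability q is the smallest fixed point of f in [0, 1]. Setting s = f(s):
  14/19·s² + (16/133 − 1)·s + 1/7 = 0
  14/19·s² − (1/7 + 14/19)·s + 1/7 = 0
which factors as (s − 1)·(14/19·s − 1/7) = 0, giving roots s = 1 and s = (1/7)/(14/19) = 19/98.
Mean offspring μ = 16/133 + 2·14/19 = 212/133 > 1 (supercritical), so q < 1. The extinction probability is the smaller root: q = (1/7)/(14/19) = 19/98.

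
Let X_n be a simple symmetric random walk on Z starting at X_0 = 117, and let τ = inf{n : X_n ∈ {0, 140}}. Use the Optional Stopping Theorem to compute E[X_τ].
E[X_τ] = 117

X_n is a martingale and τ is a bounded-mean stopping time (indeed τ is finite a.s. with bounded expectation since the walk is in a bounded region). By the OST, E[X_τ] = E[X_0] = 117. Equivalently: E[X_τ] = 140 · P(hit 140 first) + 0 · P(hit 0 first) = 140 · (117/140) = 117.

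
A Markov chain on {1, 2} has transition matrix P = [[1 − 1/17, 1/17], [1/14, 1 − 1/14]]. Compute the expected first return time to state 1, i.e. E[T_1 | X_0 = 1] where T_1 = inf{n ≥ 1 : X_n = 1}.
E[T_1 | X_0 = 1] = 1/π_1 = 31/17

For an irreducible recurrent Markov chain with stationary distribution π, E[T_i | X_0 = i] = 1/π_i (Kac's formula). Here π_1 = (1/14)/(1/17 + 1/14) = (1/14)/(31/238) = 17/31, so E[T_1 | X_0 = 1] = 1/π_1 = (1/17 + 1/14)/(1/14) = (31/238)/(1/14) = 31/17.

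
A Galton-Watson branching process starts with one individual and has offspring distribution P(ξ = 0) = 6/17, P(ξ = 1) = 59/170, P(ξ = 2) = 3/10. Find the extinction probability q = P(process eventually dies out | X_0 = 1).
q = 1

Mean offspring μ = 0·6/17 + 1·59/170 + 2·3/10 = 161/170 ≤ 1. For μ ≤ 1 with offspring not concentrated at 1, the Galton-Watson process goes extinct almost surely, so q = 1.
(Algebraic check: The pgf is f(s) = 6/17 + 59/170·s + 3/10·s². The extinction probability q is the smallest fixed point of f in [0, 1]. Setting s = f(s):
  3/10·s² + (59/170 − 1)·s + 6/17 = 0
  3/10·s² − (6/17 + 3/10)·s + 6/17 = 0
which factors as (s − 1)·(3/10·s − 6/17) = 0, giving roots s = 1 and s = (6/17)/(3/10) = 20/17. Since 20/17 ≥ 1, the smallest root in [0, 1] is s = 1.)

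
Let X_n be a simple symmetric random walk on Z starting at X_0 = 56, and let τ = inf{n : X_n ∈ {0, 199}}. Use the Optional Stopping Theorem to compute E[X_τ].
E[X_τ] = 56

X_n is a martingale and τ is a bounded-mean stopping time (indeed τ is finite a.s. with bounded expectation since the walk is in a bounded region). By the OST, E[X_τ] = E[X_0] = 56. Equivalently: E[X_τ] = 199 · P(hit 199 first) + 0 · P(hit 0 first) = 199 · (56/199) = 56.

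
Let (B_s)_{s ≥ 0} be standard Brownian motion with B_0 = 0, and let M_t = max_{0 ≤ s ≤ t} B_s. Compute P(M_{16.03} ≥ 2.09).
P(M_{16.03} ≥ 2.09) = 2·P(B_{16.03} ≥ 2.09) = 2(1 − Φ(2.09/√16.03)) ≈ 0.6017

By the reflection principle for Brownian motion, P(M_t ≥ a) = 2 · P(B_t ≥ a) for a ≥ 0. Since B_t ~ N(0, t), P(B_t ≥ 2.09) = 1 − Φ(2.09/√t) = 1 − Φ(2.09/√16.03) = 1 − Φ(0.5220). So
  P(M_{16.03} ≥ 2.09) = 2(1 − Φ(0.5220)) ≈ 0.6017.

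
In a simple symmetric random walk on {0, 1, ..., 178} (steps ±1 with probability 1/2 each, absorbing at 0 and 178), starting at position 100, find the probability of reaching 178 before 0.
P(hit 178 before 0) = 100/178 = 50/89

Let u_k = P(hit 178 before 0 | start at k). Then u_0 = 0, u_178 = 1, and u_k = u_{k-1}/2 + u_{k+1}/2 for 1 ≤ k ≤ 177. This harmonic recurrence is solved by u_k = k/178, giving u_100 = 100/178 = 50/89.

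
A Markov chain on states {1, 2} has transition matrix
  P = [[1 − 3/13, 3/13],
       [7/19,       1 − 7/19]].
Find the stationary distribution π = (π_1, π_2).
π_1 = 91/148, π_2 = 57/148

Solve πP = π with π_1 + π_2 = 1. From πP = π: π_1 · (1 − 3/13) + π_2 · 7/19 = π_1 ⇒ π_2 · 7/19 = π_1 · 3/13 ⇒ π_2/π_1 = (3/13)/(7/19) = 57/91. Together with π_1 + π_2 = 1:
  π_1 = (7/19)/(3/13 + 7/19) = (7/19)/(148/247) = 91/148,
  π_2 = (3/13)/(3/13 + 7/19) = (3/13)/(148/247) = 57/148.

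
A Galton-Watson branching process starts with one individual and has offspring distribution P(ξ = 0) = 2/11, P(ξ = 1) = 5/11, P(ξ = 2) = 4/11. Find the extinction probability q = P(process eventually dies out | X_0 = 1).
q = 1/2

The pgf is f(s) = 2/11 + 5/11·s + 4/11·s². The extinction probability q is the smallest fixed point of f in [0, 1]. Setting s = f(s):
  4/11·s² + (5/11 − 1)·s + 2/11 = 0
  4/11·s² − (2/11 + 4/11)·s + 2/11 = 0
which factors as (s − 1)·(4/11·s − 2/11) = 0, giving roots s = 1 and s = (2/11)/(4/11) = 1/2.
Mean offspring μ = 5/11 + 2·4/11 = 13/11 > 1 (supercritical), so q < 1. The extinction probability is the smaller root: q = (2/11)/(4/11) = 1/2.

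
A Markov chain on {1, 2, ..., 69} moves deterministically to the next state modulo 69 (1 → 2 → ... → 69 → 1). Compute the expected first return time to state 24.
E[T_24 | X_0 = 24] = 69

The chain cycles deterministically, so starting at state 24 it returns in exactly 69 steps. Equivalently, the stationary distribution is uniform π_j = 1/69 for every state j, so by Kac's formula E[T_24] = 1/π_24 = 69.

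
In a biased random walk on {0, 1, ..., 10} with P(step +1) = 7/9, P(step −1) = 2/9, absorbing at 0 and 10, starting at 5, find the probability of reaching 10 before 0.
P(hit 10 before 0) = (1 − (2/7)^5) / (1 − (2/7)^10) = 16807/16839

Let u_k denote P(reach 10 before 0 | start at k). Boundary: u_0 = 0, u_10 = 1. Recurrence: u_k = 7/9·u_{k+1} + 2/9·u_{k-1} for 1 ≤ k ≤ 9. Try u_k = A + B·r^k with r = q/p = (2/9)/(7/9) = 2/7. Substitution satisfies the recurrence; boundary conditions give:
  u_k = (1 − r^k) / (1 − r^N) = (1 − (2/7)^5) / (1 − (2/7)^10) = 16807/16839.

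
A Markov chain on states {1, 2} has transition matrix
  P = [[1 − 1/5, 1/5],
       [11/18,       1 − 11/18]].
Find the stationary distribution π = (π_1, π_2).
π_1 = 55/73, π_2 = 18/73

Solve πP = π with π_1 + π_2 = 1. From πP = π: π_1 · (1 − 1/5) + π_2 · 11/18 = π_1 ⇒ π_2 · 11/18 = π_1 · 1/5 ⇒ π_2/π_1 = (1/5)/(11/18) = 18/55. Together with π_1 + π_2 = 1:
  π_1 = (11/18)/(1/5 + 11/18) = (11/18)/(73/90) = 55/73,
  π_2 = (1/5)/(1/5 + 11/18) = (1/5)/(73/90) = 18/73.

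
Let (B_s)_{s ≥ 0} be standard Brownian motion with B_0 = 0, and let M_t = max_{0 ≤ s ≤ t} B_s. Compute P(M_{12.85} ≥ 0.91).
P(M_{12.85} ≥ 0.91) = 2·P(B_{12.85} ≥ 0.91) = 2(1 − Φ(0.91/√12.85)) ≈ 0.7996

By the reflection principle for Brownian motion, P(M_t ≥ a) = 2 · P(B_t ≥ a) for a ≥ 0. Since B_t ~ N(0, t), P(B_t ≥ 0.91) = 1 − Φ(0.91/√t) = 1 − Φ(0.91/√12.85) = 1 − Φ(0.2539). So
  P(M_{12.85} ≥ 0.91) = 2(1 − Φ(0.2539)) ≈ 0.7996.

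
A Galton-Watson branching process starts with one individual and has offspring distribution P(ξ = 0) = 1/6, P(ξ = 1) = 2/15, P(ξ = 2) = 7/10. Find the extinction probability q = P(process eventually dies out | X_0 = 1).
q = 5/21

The pgf is f(s) = 1/6 + 2/15·s + 7/10·s². The extinction probability q is the smallest fixed point of f in [0, 1]. Setting s = f(s):
  7/10·s² + (2/15 − 1)·s + 1/6 = 0
  7/10·s² − (1/6 + 7/10)·s + 1/6 = 0
which factors as (s − 1)·(7/10·s − 1/6) = 0, giving roots s = 1 and s = (1/6)/(7/10) = 5/21.
Mean offspring μ = 2/15 + 2·7/10 = 23/15 > 1 (supercritical), so q < 1. The extinction probability is the smaller root: q = (1/6)/(7/10) = 5/21.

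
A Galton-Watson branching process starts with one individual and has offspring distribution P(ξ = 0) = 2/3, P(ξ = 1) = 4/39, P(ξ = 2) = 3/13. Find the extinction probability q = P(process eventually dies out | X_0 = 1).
q = 1

Mean offspring μ = 0·2/3 + 1·4/39 + 2·3/13 = 22/39 ≤ 1. For μ ≤ 1 with offspring not concentrated at 1, the Galton-Watson process goes extinct almost surely, so q = 1.
(Algebraic check: The pgf is f(s) = 2/3 + 4/39·s + 3/13·s². The extinction probability q is the smallest fixed point of f in [0, 1]. Setting s = f(s):
  3/13·s² + (4/39 − 1)·s + 2/3 = 0
  3/13·s² − (2/3 + 3/13)·s + 2/3 = 0
which factors as (s − 1)·(3/13·s − 2/3) = 0, giving roots s = 1 and s = (2/3)/(3/13) = 26/9. Since 26/9 ≥ 1, the smallest root in [0, 1] is s = 1.)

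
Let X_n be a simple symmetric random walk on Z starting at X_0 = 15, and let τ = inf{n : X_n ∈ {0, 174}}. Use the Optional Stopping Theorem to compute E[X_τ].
E[X_τ] = 15

X_n is a martingale and τ is a bounded-mean stopping time (indeed τ is finite a.s. with bounded expectation since the walk is in a bounded region). By the OST, E[X_τ] = E[X_0] = 15. Equivalently: E[X_τ] = 174 · P(hit 174 first) + 0 · P(hit 0 first) = 174 · (15/174) = 15.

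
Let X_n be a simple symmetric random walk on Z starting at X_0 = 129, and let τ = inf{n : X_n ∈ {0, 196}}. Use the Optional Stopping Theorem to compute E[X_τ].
E[X_τ] = 129

X_n is a martingale and τ is a bounded-mean stopping time (indeed τ is finite a.s. with bounded expectation since the walk is in a bounded region). By the OST, E[X_τ] = E[X_0] = 129. Equivalently: E[X_τ] = 196 · P(hit 196 first) + 0 · P(hit 0 first) = 196 · (129/196) = 129.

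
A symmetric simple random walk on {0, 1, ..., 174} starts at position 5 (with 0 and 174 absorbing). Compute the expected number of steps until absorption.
E[τ | X_0 = 5] = 845

Let v_k = E[τ | X_0 = k]. Boundary: v_0 = v_174 = 0. Recurrence: v_k = 1 + (v_{k-1} + v_{k+1})/2 for 1 ≤ k ≤ 173. The particular solution to v_k − (v_{k-1} + v_{k+1})/2 = 1 is v_k = −k^2. Adding homogeneous solution A + B k and matching boundaries gives v_k = k (174 − k). Substituting k = 5: v_5 = 5 · 169 = 845.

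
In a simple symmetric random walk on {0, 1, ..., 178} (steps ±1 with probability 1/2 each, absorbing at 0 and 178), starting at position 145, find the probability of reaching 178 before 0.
P(hit 178 before 0) = 145/178

Let u_k = P(hit 178 before 0 | start at k). Then u_0 = 0, u_178 = 1, and u_k = u_{k-1}/2 + u_{k+1}/2 for 1 ≤ k ≤ 177. This harmonic recurrence is solved by u_k = k/178, giving u_145 = 145/178.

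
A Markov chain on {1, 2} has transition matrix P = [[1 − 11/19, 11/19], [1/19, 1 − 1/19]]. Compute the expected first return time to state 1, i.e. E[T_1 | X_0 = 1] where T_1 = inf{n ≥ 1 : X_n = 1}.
E[T_1 | X_0 = 1] = 1/π_1 = 12

For an irreducible recurrent Markov chain with stationary distribution π, E[T_i | X_0 = i] = 1/π_i (Kac's formula). Here π_1 = (1/19)/(11/19 + 1/19) = (1/19)/(12/19) = 1/12, so E[T_1 | X_0 = 1] = 1/π_1 = (11/19 + 1/19)/(1/19) = (12/19)/(1/19) = 12.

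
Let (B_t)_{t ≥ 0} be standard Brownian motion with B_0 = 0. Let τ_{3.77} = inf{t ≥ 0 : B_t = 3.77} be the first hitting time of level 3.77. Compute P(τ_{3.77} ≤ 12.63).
P(τ_{3.77} ≤ 12.63) = 2(1 − Φ(3.77/√12.63)) = 2(1 − Φ(1.0608)) ≈ 0.2888

By the reflection principle for standard BM, P(τ_b ≤ t) = 2 · P(B_t ≥ b). Since B_t ~ N(0, t), P(B_t ≥ 3.77) = 1 − Φ(3.77/√t) = 1 − Φ(3.77/√12.63) = 1 − Φ(1.0608) ≈ 0.14439. Doubling: P(τ_{3.77} ≤ 12.63) ≈ 2 · 0.14439 = 0.28878 ≈ 0.2888.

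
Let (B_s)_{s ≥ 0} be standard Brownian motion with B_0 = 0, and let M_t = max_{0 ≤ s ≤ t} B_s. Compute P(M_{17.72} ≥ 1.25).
P(M_{17.72} ≥ 1.25) = 2·P(B_{17.72} ≥ 1.25) = 2(1 − Φ(1.25/√17.72)) ≈ 0.7665

By the reflection principle for Brownian motion, P(M_t ≥ a) = 2 · P(B_t ≥ a) for a ≥ 0. Since B_t ~ N(0, t), P(B_t ≥ 1.25) = 1 − Φ(1.25/√t) = 1 − Φ(1.25/√17.72) = 1 − Φ(0.2969). So
  P(M_{17.72} ≥ 1.25) = 2(1 − Φ(0.2969)) ≈ 0.7665.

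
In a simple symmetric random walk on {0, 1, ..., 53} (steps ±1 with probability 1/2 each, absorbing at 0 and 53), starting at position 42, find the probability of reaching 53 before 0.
P(hit 53 before 0) = 42/53

Let u_k = P(hit 53 before 0 | start at k). Then u_0 = 0, u_53 = 1, and u_k = u_{k-1}/2 + u_{k+1}/2 for 1 ≤ k ≤ 52. This harmonic recurrence is solved by u_k = k/53, giving u_42 = 42/53.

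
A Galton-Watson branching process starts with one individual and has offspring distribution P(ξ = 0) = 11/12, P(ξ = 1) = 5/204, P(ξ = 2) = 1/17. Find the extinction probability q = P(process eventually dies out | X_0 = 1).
q = 1

Mean offspring μ = 0·11/12 + 1·5/204 + 2·1/17 = 29/204 ≤ 1. For μ ≤ 1 with offspring not concentrated at 1, the Galton-Watson process goes extinct almost surely, so q = 1.
(Algebraic check: The pgf is f(s) = 11/12 + 5/204·s + 1/17·s². The extinction probability q is the smallest fixed point of f in [0, 1]. Setting s = f(s):
  1/17·s² + (5/204 − 1)·s + 11/12 = 0
  1/17·s² − (11/12 + 1/17)·s + 11/12 = 0
which factors as (s − 1)·(1/17·s − 11/12) = 0, giving roots s = 1 and s = (11/12)/(1/17) = 187/12. Since 187/12 ≥ 1, the smallest root in [0, 1] is s = 1.)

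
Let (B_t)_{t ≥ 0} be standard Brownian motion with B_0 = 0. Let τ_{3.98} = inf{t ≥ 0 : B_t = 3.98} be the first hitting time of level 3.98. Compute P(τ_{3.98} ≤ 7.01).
P(τ_{3.98} ≤ 7.01) = 2(1 − Φ(3.98/√7.01)) = 2(1 − Φ(1.5032)) ≈ 0.1328

By the reflection principle for standard BM, P(τ_b ≤ t) = 2 · P(B_t ≥ b). Since B_t ~ N(0, t), P(B_t ≥ 3.98) = 1 − Φ(3.98/√t) = 1 − Φ(3.98/√7.01) = 1 − Φ(1.5032) ≈ 0.06639. Doubling: P(τ_{3.98} ≤ 7.01) ≈ 2 · 0.06639 = 0.13278 ≈ 0.1328.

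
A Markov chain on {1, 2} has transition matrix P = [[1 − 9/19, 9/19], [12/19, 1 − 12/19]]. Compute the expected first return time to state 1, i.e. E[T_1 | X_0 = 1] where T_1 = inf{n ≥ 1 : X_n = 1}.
E[T_1 | X_0 = 1] = 1/π_1 = 7/4

For an irreducible recurrent Markov chain with stationary distribution π, E[T_i | X_0 = i] = 1/π_i (Kac's formula). Here π_1 = (12/19)/(9/19 + 12/19) = (12/19)/(21/19) = 4/7, so E[T_1 | X_0 = 1] = 1/π_1 = (9/19 + 12/19)/(12/19) = (21/19)/(12/19) = 7/4.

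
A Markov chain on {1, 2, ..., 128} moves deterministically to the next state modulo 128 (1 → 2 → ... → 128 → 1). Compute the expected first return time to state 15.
E[T_15 | X_0 = 15] = 128

The chain cycles deterministically, so starting at state 15 it returns in exactly 128 steps. Equivalently, the stationary distribution is uniform π_j = 1/128 for every state j, so by Kac's formula E[T_15] = 1/π_15 = 128.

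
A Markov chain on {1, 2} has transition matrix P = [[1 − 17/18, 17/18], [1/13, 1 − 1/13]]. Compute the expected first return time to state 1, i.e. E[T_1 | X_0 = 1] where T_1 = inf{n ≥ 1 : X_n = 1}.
E[T_1 | X_0 = 1] = 1/π_1 = 239/18

For an irreducible recurrent Markov chain with stationary distribution π, E[T_i | X_0 = i] = 1/π_i (Kac's formula). Here π_1 = (1/13)/(17/18 + 1/13) = (1/13)/(239/234) = 18/239, so E[T_1 | X_0 = 1] = 1/π_1 = (17/18 + 1/13)/(1/13) = (239/234)/(1/13) = 239/18.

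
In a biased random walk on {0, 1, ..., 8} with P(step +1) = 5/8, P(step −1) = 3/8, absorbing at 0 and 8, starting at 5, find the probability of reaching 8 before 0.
P(hit 8 before 0) = (1 − (3/5)^5) / (1 − (3/5)^8) = 180125/192032

Let u_k denote P(reach 8 before 0 | start at k). Boundary: u_0 = 0, u_8 = 1. Recurrence: u_k = 5/8·u_{k+1} + 3/8·u_{k-1} for 1 ≤ k ≤ 7. Try u_k = A + B·r^k with r = q/p = (3/8)/(5/8) = 3/5. Substitution satisfies the recurrence; boundary conditions give:
  u_k = (1 − r^k) / (1 − r^N) = (1 − (3/5)^5) / (1 − (3/5)^8) = 180125/192032.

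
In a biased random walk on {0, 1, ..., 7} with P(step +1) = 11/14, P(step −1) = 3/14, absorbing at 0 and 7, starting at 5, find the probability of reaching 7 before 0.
P(hit 7 before 0) = (1 − (3/11)^5) / (1 − (3/11)^7) = 2432221/2435623

Let u_k denote P(reach 7 before 0 | start at k). Boundary: u_0 = 0, u_7 = 1. Recurrence: u_k = 11/14·u_{k+1} + 3/14·u_{k-1} for 1 ≤ k ≤ 6. Try u_k = A + B·r^k with r = q/p = (3/14)/(11/14) = 3/11. Substitution satisfies the recurrence; boundary conditions give:
  u_k = (1 − r^k) / (1 − r^N) = (1 − (3/11)^5) / (1 − (3/11)^7) = 2432221/2435623.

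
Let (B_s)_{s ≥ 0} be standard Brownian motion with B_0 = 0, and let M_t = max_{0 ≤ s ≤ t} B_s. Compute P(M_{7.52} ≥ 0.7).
P(M_{7.52} ≥ 0.7) = 2·P(B_{7.52} ≥ 0.7) = 2(1 − Φ(0.7/√7.52)) ≈ 0.7985

By the reflection principle for Brownian motion, P(M_t ≥ a) = 2 · P(B_t ≥ a) for a ≥ 0. Since B_t ~ N(0, t), P(B_t ≥ 0.7) = 1 − Φ(0.7/√t) = 1 − Φ(0.7/√7.52) = 1 − Φ(0.2553). So
  P(M_{7.52} ≥ 0.7) = 2(1 − Φ(0.2553)) ≈ 0.7985.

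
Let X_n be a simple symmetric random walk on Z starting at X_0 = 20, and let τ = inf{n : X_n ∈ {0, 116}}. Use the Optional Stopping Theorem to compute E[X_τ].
E[X_τ] = 20

X_n is a martingale and τ is a bounded-mean stopping time (indeed τ is finite a.s. with bounded expectation since the walk is in a bounded region). By the OST, E[X_τ] = E[X_0] = 20. Equivalently: E[X_τ] = 116 · P(hit 116 first) + 0 · P(hit 0 first) = 116 · (20/116) = 20.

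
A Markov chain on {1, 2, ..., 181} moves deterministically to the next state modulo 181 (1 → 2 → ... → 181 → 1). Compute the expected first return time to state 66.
E[T_66 | X_0 = 66] = 181

The chain cycles deterministically, so starting at state 66 it returns in exactly 181 steps. Equivalently, the stationary distribution is uniform π_j = 1/181 for every state j, so by Kac's formula E[T_66] = 1/π_66 = 181.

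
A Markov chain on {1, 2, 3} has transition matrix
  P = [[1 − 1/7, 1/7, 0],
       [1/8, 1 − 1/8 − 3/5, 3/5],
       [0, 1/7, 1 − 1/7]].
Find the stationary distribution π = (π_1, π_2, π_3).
π = (35/243, 40/243, 56/81)

This is a birth-death chain on three states, which satisfies detailed balance: π_1 · P_{12} = π_2 · P_{21} and π_2 · P_{23} = π_3 · P_{32}.
From π_1 · 1/7 = π_2 · 1/8: π_2/π_1 = (1/7)/(1/8) = 8/7.
From π_2 · 3/5 = π_3 · 1/7: π_3/π_2 = (3/5)/(1/7) = 21/5.
Take π_1 proportional to 1; then unnormalized π = (1, 8/7, 24/5). Normalize by dividing by the sum 243/35:
  π = (35/243, 40/243, 56/81).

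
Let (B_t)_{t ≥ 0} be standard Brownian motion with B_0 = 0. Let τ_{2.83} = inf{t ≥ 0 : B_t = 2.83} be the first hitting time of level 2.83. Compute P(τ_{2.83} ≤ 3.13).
P(τ_{2.83} ≤ 3.13) = 2(1 − Φ(2.83/√3.13)) = 2(1 − Φ(1.5996)) ≈ 0.1097

By the reflection principle for standard BM, P(τ_b ≤ t) = 2 · P(B_t ≥ b). Since B_t ~ N(0, t), P(B_t ≥ 2.83) = 1 − Φ(2.83/√t) = 1 − Φ(2.83/√3.13) = 1 − Φ(1.5996) ≈ 0.05484. Doubling: P(τ_{2.83} ≤ 3.13) ≈ 2 · 0.05484 = 0.10968 ≈ 0.1097.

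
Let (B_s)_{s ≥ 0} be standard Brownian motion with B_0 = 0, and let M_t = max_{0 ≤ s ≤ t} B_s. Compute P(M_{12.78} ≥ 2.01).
P(M_{12.78} ≥ 2.01) = 2·P(B_{12.78} ≥ 2.01) = 2(1 − Φ(2.01/√12.78)) ≈ 0.5739

By the reflection principle for Brownian motion, P(M_t ≥ a) = 2 · P(B_t ≥ a) for a ≥ 0. Since B_t ~ N(0, t), P(B_t ≥ 2.01) = 1 − Φ(2.01/√t) = 1 − Φ(2.01/√12.78) = 1 − Φ(0.5623). So
  P(M_{12.78} ≥ 2.01) = 2(1 − Φ(0.5623)) ≈ 0.5739.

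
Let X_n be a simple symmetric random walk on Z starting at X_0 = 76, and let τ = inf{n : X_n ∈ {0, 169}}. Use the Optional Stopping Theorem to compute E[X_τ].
E[X_τ] = 76

X_n is a martingale and τ is a bounded-mean stopping time (indeed τ is finite a.s. with bounded expectation since the walk is in a bounded region). By the OST, E[X_τ] = E[X_0] = 76. Equivalently: E[X_τ] = 169 · P(hit 169 first) + 0 · P(hit 0 first) = 169 · (76/169) = 76.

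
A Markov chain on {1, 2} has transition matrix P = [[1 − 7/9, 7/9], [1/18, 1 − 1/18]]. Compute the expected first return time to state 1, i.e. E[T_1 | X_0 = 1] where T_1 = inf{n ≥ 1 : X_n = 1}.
E[T_1 | X_0 = 1] = 1/π_1 = 15

For an irreducible recurrent Markov chain with stationary distribution π, E[T_i | X_0 = i] = 1/π_i (Kac's formula). Here π_1 = (1/18)/(7/9 + 1/18) = (1/18)/(5/6) = 1/15, so E[T_1 | X_0 = 1] = 1/π_1 = (7/9 + 1/18)/(1/18) = (5/6)/(1/18) = 15.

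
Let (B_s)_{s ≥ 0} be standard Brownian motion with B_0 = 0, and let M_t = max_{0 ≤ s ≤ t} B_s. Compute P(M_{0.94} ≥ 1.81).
P(M_{0.94} ≥ 1.81) = 2·P(B_{0.94} ≥ 1.81) = 2(1 − Φ(1.81/√0.94)) ≈ 0.0619

By the reflection principle for Brownian motion, P(M_t ≥ a) = 2 · P(B_t ≥ a) for a ≥ 0. Since B_t ~ N(0, t), P(B_t ≥ 1.81) = 1 − Φ(1.81/√t) = 1 − Φ(1.81/√0.94) = 1 − Φ(1.8669). So
  P(M_{0.94} ≥ 1.81) = 2(1 − Φ(1.8669)) ≈ 0.0619.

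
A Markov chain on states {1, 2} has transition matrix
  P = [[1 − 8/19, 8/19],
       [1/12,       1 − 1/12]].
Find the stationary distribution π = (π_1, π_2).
π_1 = 19/115, π_2 = 96/115

Solve πP = π with π_1 + π_2 = 1. From πP = π: π_1 · (1 − 8/19) + π_2 · 1/12 = π_1 ⇒ π_2 · 1/12 = π_1 · 8/19 ⇒ π_2/π_1 = (8/19)/(1/12) = 96/19. Together with π_1 + π_2 = 1:
  π_1 = (1/12)/(8/19 + 1/12) = (1/12)/(115/228) = 19/115,
  π_2 = (8/19)/(8/19 + 1/12) = (8/19)/(115/228) = 96/115.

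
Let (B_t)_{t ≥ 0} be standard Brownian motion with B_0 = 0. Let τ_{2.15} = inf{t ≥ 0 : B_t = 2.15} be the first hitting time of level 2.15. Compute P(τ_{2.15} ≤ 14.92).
P(τ_{2.15} ≤ 14.92) = 2(1 − Φ(2.15/√14.92)) = 2(1 − Φ(0.5566)) ≈ 0.5778

By the reflection principle for standard BM, P(τ_b ≤ t) = 2 · P(B_t ≥ b). Since B_t ~ N(0, t), P(B_t ≥ 2.15) = 1 − Φ(2.15/√t) = 1 − Φ(2.15/√14.92) = 1 − Φ(0.5566) ≈ 0.28890. Doubling: P(τ_{2.15} ≤ 14.92) ≈ 2 · 0.28890 = 0.57780 ≈ 0.5778.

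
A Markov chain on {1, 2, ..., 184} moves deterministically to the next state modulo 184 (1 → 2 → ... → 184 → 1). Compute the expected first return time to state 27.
E[T_27 | X_0 = 27] = 184

The chain cycles deterministically, so starting at state 27 it returns in exactly 184 steps. Equivalently, the stationary distribution is uniform π_j = 1/184 for every state j, so by Kac's formula E[T_27] = 1/π_27 = 184.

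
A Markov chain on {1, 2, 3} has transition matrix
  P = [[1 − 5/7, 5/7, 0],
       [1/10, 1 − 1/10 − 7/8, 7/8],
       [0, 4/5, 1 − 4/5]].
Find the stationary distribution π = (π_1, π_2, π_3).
π = (112/1787, 800/1787, 875/1787)

This is a birth-death chain on three states, which satisfies detailed balance: π_1 · P_{12} = π_2 · P_{21} and π_2 · P_{23} = π_3 · P_{32}.
From π_1 · 5/7 = π_2 · 1/10: π_2/π_1 = (5/7)/(1/10) = 50/7.
From π_2 · 7/8 = π_3 · 4/5: π_3/π_2 = (7/8)/(4/5) = 35/32.
Take π_1 proportional to 1; then unnormalized π = (1, 50/7, 125/16). Normalize by dividing by the sum 1787/112:
  π = (112/1787, 800/1787, 875/1787).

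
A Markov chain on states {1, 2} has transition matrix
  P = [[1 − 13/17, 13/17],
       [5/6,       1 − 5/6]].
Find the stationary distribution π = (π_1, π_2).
π_1 = 85/163, π_2 = 78/163

Solve πP = π with π_1 + π_2 = 1. From πP = π: π_1 · (1 − 13/17) + π_2 · 5/6 = π_1 ⇒ π_2 · 5/6 = π_1 · 13/17 ⇒ π_2/π_1 = (13/17)/(5/6) = 78/85. Together with π_1 + π_2 = 1:
  π_1 = (5/6)/(13/17 + 5/6) = (5/6)/(163/102) = 85/163,
  π_2 = (13/17)/(13/17 + 5/6) = (13/17)/(163/102) = 78/163.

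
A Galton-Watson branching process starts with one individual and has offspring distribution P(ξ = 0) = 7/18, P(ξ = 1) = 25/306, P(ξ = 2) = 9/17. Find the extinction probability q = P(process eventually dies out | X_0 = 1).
q = 119/162

The pgf is f(s) = 7/18 + 25/306·s + 9/17·s². The extinction probability q is the smallest fixed point of f in [0, 1]. Setting s = f(s):
  9/17·s² + (25/306 − 1)·s + 7/18 = 0
  9/17·s² − (7/18 + 9/17)·s + 7/18 = 0
which factors as (s − 1)·(9/17·s − 7/18) = 0, giving roots s = 1 and s = (7/18)/(9/17) = 119/162.
Mean offspring μ = 25/306 + 2·9/17 = 349/306 > 1 (supercritical), so q < 1. The extinction probability is the smaller root: q = (7/18)/(9/17) = 119/162.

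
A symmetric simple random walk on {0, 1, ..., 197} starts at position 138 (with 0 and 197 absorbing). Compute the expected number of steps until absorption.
E[τ | X_0 = 138] = 8142

Let v_k = E[τ | X_0 = k]. Boundary: v_0 = v_197 = 0. Recurrence: v_k = 1 + (v_{k-1} + v_{k+1})/2 for 1 ≤ k ≤ 196. The particular solution to v_k − (v_{k-1} + v_{k+1})/2 = 1 is v_k = −k^2. Adding homogeneous solution A + B k and matching boundaries gives v_k = k (197 − k). Substituting k = 138: v_138 = 138 · 59 = 8142.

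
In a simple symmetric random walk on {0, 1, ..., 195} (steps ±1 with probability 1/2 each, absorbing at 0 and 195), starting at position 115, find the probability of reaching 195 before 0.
P(hit 195 before 0) = 115/195 = 23/39

Let u_k = P(hit 195 before 0 | start at k). Then u_0 = 0, u_195 = 1, and u_k = u_{k-1}/2 + u_{k+1}/2 for 1 ≤ k ≤ 194. This harmonic recurrence is solved by u_k = k/195, giving u_115 = 115/195 = 23/39.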